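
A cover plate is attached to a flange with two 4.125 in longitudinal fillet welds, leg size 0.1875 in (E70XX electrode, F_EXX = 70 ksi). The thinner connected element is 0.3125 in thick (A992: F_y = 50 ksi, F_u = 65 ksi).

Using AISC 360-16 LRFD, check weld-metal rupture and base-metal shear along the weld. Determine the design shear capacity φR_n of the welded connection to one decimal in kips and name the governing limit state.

34.4 kips (weld metal governs)

Weld metal: throat = 0.707×0.1875 = 0.13256 in, L = 2×4.125 = 8.25 in. φR_n = 0.75 × 0.6 × 70 × 0.13256 × 8.25 = 34.4 kips.
Base metal shear (0.3125 in plate): yield φR_n = 1.0×0.6×50×0.3125×8.25 = 77.3 kips; rupture φR_n = 0.75×0.6×65×0.3125×8.25 = 75.4 kips; take 75.4 kips (rupture).
Governing: min(34.4, 75.4) = 34.4 kips → weld metal.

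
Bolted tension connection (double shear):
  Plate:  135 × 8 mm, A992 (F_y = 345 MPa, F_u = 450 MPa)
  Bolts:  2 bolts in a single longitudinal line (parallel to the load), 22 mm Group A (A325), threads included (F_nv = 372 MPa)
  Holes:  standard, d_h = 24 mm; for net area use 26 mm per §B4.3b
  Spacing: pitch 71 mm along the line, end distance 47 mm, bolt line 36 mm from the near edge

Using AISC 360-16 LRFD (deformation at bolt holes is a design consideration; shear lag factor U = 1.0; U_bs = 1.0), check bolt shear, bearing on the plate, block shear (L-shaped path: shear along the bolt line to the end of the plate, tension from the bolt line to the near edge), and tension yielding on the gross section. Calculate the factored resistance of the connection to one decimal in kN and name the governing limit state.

190.1 kN (block shear governs)

Bolt shear: A_b = π(22)²/4 = 380.13 mm². φR_n = 0.75 × 372 × 380.13 × 2 × 2 = 424.2 kN.
Bearing (8 mm plate, F_u = 450 MPa): end bolts L_c = 47 − 24/2 = 35, R_n = min(1.2×35×8×450, 2.4×22×8×450) = 151.2 kN/bolt; interior L_c = 71 − 24 = 47, R_n = 190.08 kN/bolt. φR_n = 0.75 × (1×151.2 + 1×190.08) = 256.0 kN.
Block shear: shear path 1×[47+1×71] = 1×118 mm, A_gv = 944, A_nv = 1×(118 − 1.5×26)×8 = 632 mm²; tension to near edge: (36 − 0.5×26)×8 = 184 mm². R_n = min(0.6×450×632, 0.6×345×944) + 1.0×450×184 = min(170.64, 195.41) + 82.8 = 253.44 kN. φR_n = 0.75 × 253.44 = 190.1 kN.
Tension yield (gross): A_g = 135×8 = 1080 mm². φR_n = 0.90 × 345 × 1080 = 335.3 kN.
Governing: min(424.2, 256.0, 190.1, 335.3) = 190.1 kN → block shear.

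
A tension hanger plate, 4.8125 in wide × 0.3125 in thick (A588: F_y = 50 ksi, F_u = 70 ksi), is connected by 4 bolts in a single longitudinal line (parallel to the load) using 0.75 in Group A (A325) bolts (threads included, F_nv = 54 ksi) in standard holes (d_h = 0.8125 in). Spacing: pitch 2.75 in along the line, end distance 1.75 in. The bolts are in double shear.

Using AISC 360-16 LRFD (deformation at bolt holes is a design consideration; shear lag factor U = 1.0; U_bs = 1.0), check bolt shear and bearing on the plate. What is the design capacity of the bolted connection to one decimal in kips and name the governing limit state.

Bolt shear: A_b = π(0.75)²/4 = 0.44179 in². φR_n = 0.75 × 54 × 0.44179 × 4 × 2 = 143.1 kips.
Bearing (0.3125 in plate, F_u = 70 ksi): end bolts L_c = 1.75 − 0.8125/2 = 1.34375, R_n = min(1.2×1.34375×0.3125×70, 2.4×0.75×0.3125×70) = 35.273 kips/bolt; interior L_c = 2.75 − 0.8125 = 1.9375, R_n = 39.375 kips/bolt. φR_n = 0.75 × (1×35.273 + 3×39.375) = 115.0 kips.
Governing: min(143.1, 115.0) = 115.0 kips → bearing.

115.0 kips (bearing governs)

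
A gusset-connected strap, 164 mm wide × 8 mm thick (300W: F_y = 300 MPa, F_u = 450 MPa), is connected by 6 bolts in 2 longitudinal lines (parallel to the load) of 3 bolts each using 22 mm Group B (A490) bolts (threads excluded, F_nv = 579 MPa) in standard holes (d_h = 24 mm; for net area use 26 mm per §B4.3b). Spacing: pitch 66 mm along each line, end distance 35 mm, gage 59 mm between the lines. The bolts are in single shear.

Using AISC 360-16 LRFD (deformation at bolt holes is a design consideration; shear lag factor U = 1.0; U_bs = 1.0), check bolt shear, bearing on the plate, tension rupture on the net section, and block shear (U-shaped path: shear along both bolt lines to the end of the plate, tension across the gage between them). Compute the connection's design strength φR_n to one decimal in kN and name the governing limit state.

Bolt shear: A_b = π(22)²/4 = 380.13 mm². φR_n = 0.75 × 579 × 380.13 × 6 × 1 = 990.4 kN.
Bearing (8 mm plate, F_u = 450 MPa): end bolts L_c = 35 − 24/2 = 23, R_n = min(1.2×23×8×450, 2.4×22×8×450) = 99.36 kN/bolt; interior L_c = 66 − 24 = 42, R_n = 181.44 kN/bolt. φR_n = 0.75 × (2×99.36 + 4×181.44) = 693.4 kN.
Tension rupture (net): A_n = (164 − 2×26)×8 = 896 mm² (U = 1.0, A_e = A_n). φR_n = 0.75 × 450 × 896 = 302.4 kN.
Block shear: shear path 2×[35+2×66] = 2×167 mm, A_gv = 2672, A_nv = 2×(167 − 2.5×26)×8 = 1632 mm²; tension across gage: (59 − 1×26)×8 = 264 mm². R_n = min(0.6×450×1632, 0.6×300×2672) + 1.0×450×264 = min(440.64, 480.96) + 118.8 = 559.44 kN. φR_n = 0.75 × 559.44 = 419.6 kN.
Governing: min(990.4, 693.4, 302.4, 419.6) = 302.4 kN → net-section rupture.

302.4 kN (net-section rupture governs)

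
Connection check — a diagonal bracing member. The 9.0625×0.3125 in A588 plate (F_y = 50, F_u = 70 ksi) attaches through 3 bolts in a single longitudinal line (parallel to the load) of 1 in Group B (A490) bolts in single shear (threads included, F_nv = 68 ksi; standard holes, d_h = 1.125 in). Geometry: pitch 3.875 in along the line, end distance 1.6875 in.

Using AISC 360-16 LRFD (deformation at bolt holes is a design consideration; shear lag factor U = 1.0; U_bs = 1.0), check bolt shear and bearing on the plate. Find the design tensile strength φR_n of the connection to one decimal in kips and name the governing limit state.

100.9 kips (bearing governs)

Bolt shear: A_b = π(1)²/4 = 0.7854 in². φR_n = 0.75 × 68 × 0.7854 × 3 × 1 = 120.2 kips.
Bearing (0.3125 in plate, F_u = 70 ksi): end bolts L_c = 1.6875 − 1.125/2 = 1.125, R_n = min(1.2×1.125×0.3125×70, 2.4×1×0.3125×70) = 29.531 kips/bolt; interior L_c = 3.875 − 1.125 = 2.75, R_n = 52.5 kips/bolt. φR_n = 0.75 × (1×29.531 + 2×52.5) = 100.9 kips.
Governing: min(120.2, 100.9) = 100.9 kips → bearing.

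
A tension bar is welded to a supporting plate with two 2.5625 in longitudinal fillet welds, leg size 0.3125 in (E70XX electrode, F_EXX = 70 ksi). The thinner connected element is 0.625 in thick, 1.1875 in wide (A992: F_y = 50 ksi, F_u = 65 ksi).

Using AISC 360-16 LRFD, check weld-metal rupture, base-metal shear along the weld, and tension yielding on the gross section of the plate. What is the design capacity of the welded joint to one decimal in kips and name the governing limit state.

33.4 kips (gross-section yield governs)

Weld metal: throat = 0.707×0.3125 = 0.22094 in, L = 2×2.5625 = 5.125 in. φR_n = 0.75 × 0.6 × 70 × 0.22094 × 5.125 = 35.7 kips.
Base metal shear (0.625 in plate): yield φR_n = 1.0×0.6×50×0.625×5.125 = 96.1 kips; rupture φR_n = 0.75×0.6×65×0.625×5.125 = 93.7 kips; take 93.7 kips (rupture).
Tension yield (gross): A_g = 1.1875×0.625 = 0.74219 in². φR_n = 0.90 × 50 × 0.74219 = 33.4 kips.
Governing: min(35.7, 93.7, 33.4) = 33.4 kips → gross-section yield.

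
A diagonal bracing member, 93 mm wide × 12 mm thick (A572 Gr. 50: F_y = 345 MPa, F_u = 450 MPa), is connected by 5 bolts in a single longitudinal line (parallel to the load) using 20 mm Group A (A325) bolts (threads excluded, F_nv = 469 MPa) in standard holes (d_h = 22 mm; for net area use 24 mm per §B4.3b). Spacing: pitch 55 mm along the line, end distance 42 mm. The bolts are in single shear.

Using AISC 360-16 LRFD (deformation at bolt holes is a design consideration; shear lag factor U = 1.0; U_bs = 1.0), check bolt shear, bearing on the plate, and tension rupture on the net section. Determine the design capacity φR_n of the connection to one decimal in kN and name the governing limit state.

279.5 kN (net-section rupture governs)

Bolt shear: A_b = π(20)²/4 = 314.16 mm². φR_n = 0.75 × 469 × 314.16 × 5 × 1 = 552.5 kN.
Bearing (12 mm plate, F_u = 450 MPa): end bolts L_c = 42 − 22/2 = 31, R_n = min(1.2×31×12×450, 2.4×20×12×450) = 200.88 kN/bolt; interior L_c = 55 − 22 = 33, R_n = 213.84 kN/bolt. φR_n = 0.75 × (1×200.88 + 4×213.84) = 792.2 kN.
Tension rupture (net): A_n = (93 − 1×24)×12 = 828 mm² (U = 1.0, A_e = A_n). φR_n = 0.75 × 450 × 828 = 279.5 kN.
Governing: min(552.5, 792.2, 279.5) = 279.5 kN → net-section rupture.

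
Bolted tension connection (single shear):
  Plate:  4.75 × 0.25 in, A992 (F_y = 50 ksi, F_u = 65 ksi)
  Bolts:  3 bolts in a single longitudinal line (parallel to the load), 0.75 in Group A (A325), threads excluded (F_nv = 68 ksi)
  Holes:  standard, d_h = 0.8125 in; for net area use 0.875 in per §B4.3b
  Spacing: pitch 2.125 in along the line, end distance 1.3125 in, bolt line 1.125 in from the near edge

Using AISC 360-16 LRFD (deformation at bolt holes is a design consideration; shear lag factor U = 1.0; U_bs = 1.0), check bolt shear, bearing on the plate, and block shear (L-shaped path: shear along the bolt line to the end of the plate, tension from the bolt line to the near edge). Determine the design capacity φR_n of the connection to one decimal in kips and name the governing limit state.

33.1 kips (block shear governs)

Bolt shear: A_b = π(0.75)²/4 = 0.44179 in². φR_n = 0.75 × 68 × 0.44179 × 3 × 1 = 67.6 kips.
Bearing (0.25 in plate, F_u = 65 ksi): end bolts L_c = 1.3125 − 0.8125/2 = 0.90625, R_n = min(1.2×0.90625×0.25×65, 2.4×0.75×0.25×65) = 17.672 kips/bolt; interior L_c = 2.125 − 0.8125 = 1.3125, R_n = 25.594 kips/bolt. φR_n = 0.75 × (1×17.672 + 2×25.594) = 51.6 kips.
Block shear: shear path 1×[1.3125+2×2.125] = 1×5.5625 in, A_gv = 1.3906, A_nv = 1×(5.5625 − 2.5×0.875)×0.25 = 0.84375 in²; tension to near edge: (1.125 − 0.5×0.875)×0.25 = 0.17188 in². R_n = min(0.6×65×0.84375, 0.6×50×1.3906) + 1.0×65×0.17188 = min(32.906, 41.718) + 11.172 = 44.078 kips. φR_n = 0.75 × 44.078 = 33.1 kips.
Governing: min(67.6, 51.6, 33.1) = 33.1 kips → block shear.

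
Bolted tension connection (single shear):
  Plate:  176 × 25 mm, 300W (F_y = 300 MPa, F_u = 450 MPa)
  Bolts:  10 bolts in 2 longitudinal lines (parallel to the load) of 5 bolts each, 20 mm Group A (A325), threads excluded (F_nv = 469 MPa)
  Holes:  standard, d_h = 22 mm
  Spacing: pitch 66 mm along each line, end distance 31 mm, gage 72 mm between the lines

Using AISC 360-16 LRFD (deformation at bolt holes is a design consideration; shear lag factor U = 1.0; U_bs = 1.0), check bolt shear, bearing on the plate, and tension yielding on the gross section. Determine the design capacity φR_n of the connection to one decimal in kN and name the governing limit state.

Bolt shear: A_b = π(20)²/4 = 314.16 mm². φR_n = 0.75 × 469 × 314.16 × 10 × 1 = 1105.1 kN.
Bearing (25 mm plate, F_u = 450 MPa): end bolts L_c = 31 − 22/2 = 20, R_n = min(1.2×20×25×450, 2.4×20×25×450) = 270 kN/bolt; interior L_c = 66 − 22 = 44, R_n = 540 kN/bolt. φR_n = 0.75 × (2×270 + 8×540) = 3645.0 kN.
Tension yield (gross): A_g = 176×25 = 4400 mm². φR_n = 0.90 × 300 × 4400 = 1188.0 kN.
Governing: min(1105.1, 3645.0, 1188.0) = 1105.1 kN → bolt shear.

1105.1 kN (bolt shear governs)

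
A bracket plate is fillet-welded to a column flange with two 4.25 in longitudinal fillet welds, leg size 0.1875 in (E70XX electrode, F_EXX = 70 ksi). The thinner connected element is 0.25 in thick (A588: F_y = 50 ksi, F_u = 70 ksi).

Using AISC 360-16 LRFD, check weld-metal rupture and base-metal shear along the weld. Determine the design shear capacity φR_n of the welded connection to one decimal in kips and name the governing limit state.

35.5 kips (weld metal governs)

Weld metal: throat = 0.707×0.1875 = 0.13256 in, L = 2×4.25 = 8.5 in. φR_n = 0.75 × 0.6 × 70 × 0.13256 × 8.5 = 35.5 kips.
Base metal shear (0.25 in plate): yield φR_n = 1.0×0.6×50×0.25×8.5 = 63.8 kips; rupture φR_n = 0.75×0.6×70×0.25×8.5 = 66.9 kips; take 63.8 kips (yield).
Governing: min(35.5, 63.8) = 35.5 kips → weld metal.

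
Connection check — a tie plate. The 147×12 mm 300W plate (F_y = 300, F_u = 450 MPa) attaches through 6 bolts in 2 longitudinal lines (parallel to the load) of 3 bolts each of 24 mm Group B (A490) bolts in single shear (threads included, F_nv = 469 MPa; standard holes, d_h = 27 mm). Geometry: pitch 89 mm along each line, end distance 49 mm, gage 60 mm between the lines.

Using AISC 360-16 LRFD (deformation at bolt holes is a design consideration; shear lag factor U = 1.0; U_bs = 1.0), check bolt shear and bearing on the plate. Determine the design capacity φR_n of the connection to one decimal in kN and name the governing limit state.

954.8 kN (bolt shear governs)

Bolt shear: A_b = π(24)²/4 = 452.39 mm². φR_n = 0.75 × 469 × 452.39 × 6 × 1 = 954.8 kN.
Bearing (12 mm plate, F_u = 450 MPa): end bolts L_c = 49 − 27/2 = 35.5, R_n = min(1.2×35.5×12×450, 2.4×24×12×450) = 230.04 kN/bolt; interior L_c = 89 − 27 = 62, R_n = 311.04 kN/bolt. φR_n = 0.75 × (2×230.04 + 4×311.04) = 1278.2 kN.
Governing: min(954.8, 1278.2) = 954.8 kN → bolt shear.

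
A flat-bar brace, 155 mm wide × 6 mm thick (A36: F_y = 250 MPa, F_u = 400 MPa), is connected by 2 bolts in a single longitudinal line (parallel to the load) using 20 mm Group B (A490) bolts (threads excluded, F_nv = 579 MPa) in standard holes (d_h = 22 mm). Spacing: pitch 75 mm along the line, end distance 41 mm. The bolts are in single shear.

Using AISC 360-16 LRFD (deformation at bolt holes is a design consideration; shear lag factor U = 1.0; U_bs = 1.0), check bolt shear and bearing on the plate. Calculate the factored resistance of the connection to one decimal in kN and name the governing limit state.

Bolt shear: A_b = π(20)²/4 = 314.16 mm². φR_n = 0.75 × 579 × 314.16 × 2 × 1 = 272.8 kN.
Bearing (6 mm plate, F_u = 400 MPa): end bolts L_c = 41 − 22/2 = 30, R_n = min(1.2×30×6×400, 2.4×20×6×400) = 86.4 kN/bolt; interior L_c = 75 − 22 = 53, R_n = 115.2 kN/bolt. φR_n = 0.75 × (1×86.4 + 1×115.2) = 151.2 kN.
Governing: min(272.8, 151.2) = 151.2 kN → bearing.

151.2 kN (bearing governs)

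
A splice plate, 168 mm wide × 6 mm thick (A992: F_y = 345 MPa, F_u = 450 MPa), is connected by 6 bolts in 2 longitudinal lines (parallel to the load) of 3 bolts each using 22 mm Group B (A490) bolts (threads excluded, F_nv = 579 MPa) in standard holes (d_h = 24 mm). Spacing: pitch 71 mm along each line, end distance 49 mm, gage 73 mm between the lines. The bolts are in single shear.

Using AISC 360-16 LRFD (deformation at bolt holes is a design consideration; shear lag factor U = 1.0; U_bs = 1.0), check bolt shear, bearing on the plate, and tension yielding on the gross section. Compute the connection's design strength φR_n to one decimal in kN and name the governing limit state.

Bolt shear: A_b = π(22)²/4 = 380.13 mm². φR_n = 0.75 × 579 × 380.13 × 6 × 1 = 990.4 kN.
Bearing (6 mm plate, F_u = 450 MPa): end bolts L_c = 49 − 24/2 = 37, R_n = min(1.2×37×6×450, 2.4×22×6×450) = 119.88 kN/bolt; interior L_c = 71 − 24 = 47, R_n = 142.56 kN/bolt. φR_n = 0.75 × (2×119.88 + 4×142.56) = 607.5 kN.
Tension yield (gross): A_g = 168×6 = 1008 mm². φR_n = 0.90 × 345 × 1008 = 313.0 kN.
Governing: min(990.4, 607.5, 313.0) = 313.0 kN → gross-section yield.

313.0 kN (gross-section yield governs)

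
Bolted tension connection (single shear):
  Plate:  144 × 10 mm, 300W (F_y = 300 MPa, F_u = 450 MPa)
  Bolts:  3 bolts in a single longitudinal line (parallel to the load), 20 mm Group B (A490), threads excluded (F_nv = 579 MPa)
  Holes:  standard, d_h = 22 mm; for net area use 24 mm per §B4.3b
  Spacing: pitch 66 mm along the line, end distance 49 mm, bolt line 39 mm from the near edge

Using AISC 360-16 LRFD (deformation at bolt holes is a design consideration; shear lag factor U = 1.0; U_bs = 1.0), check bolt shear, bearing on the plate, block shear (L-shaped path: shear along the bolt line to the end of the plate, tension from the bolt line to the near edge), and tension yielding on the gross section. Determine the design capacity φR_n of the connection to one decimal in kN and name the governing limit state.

Bolt shear: A_b = π(20)²/4 = 314.16 mm². φR_n = 0.75 × 579 × 314.16 × 3 × 1 = 409.3 kN.
Bearing (10 mm plate, F_u = 450 MPa): end bolts L_c = 49 − 22/2 = 38, R_n = min(1.2×38×10×450, 2.4×20×10×450) = 205.2 kN/bolt; interior L_c = 66 − 22 = 44, R_n = 216 kN/bolt. φR_n = 0.75 × (1×205.2 + 2×216) = 477.9 kN.
Block shear: shear path 1×[49+2×66] = 1×181 mm, A_gv = 1810, A_nv = 1×(181 − 2.5×24)×10 = 1210 mm²; tension to near edge: (39 − 0.5×24)×10 = 270 mm². R_n = min(0.6×450×1210, 0.6×300×1810) + 1.0×450×270 = min(326.7, 325.8) + 121.5 = 447.3 kN. φR_n = 0.75 × 447.3 = 335.5 kN.
Tension yield (gross): A_g = 144×10 = 1440 mm². φR_n = 0.90 × 300 × 1440 = 388.8 kN.
Governing: min(409.3, 477.9, 335.5, 388.8) = 335.5 kN → block shear.

335.5 kN (block shear governs)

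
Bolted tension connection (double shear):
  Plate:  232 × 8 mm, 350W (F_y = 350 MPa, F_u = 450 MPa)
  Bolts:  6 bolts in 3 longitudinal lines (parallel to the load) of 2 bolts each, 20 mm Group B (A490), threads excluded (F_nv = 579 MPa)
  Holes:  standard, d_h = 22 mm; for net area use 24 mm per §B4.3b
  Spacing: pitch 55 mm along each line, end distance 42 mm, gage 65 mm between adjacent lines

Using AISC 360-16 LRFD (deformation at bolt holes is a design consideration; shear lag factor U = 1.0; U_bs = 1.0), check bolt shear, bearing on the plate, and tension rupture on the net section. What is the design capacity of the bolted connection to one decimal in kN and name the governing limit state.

Bolt shear: A_b = π(20)²/4 = 314.16 mm². φR_n = 0.75 × 579 × 314.16 × 6 × 2 = 1637.1 kN.
Bearing (8 mm plate, F_u = 450 MPa): end bolts L_c = 42 − 22/2 = 31, R_n = min(1.2×31×8×450, 2.4×20×8×450) = 133.92 kN/bolt; interior L_c = 55 − 22 = 33, R_n = 142.56 kN/bolt. φR_n = 0.75 × (3×133.92 + 3×142.56) = 622.1 kN.
Tension rupture (net): A_n = (232 − 3×24)×8 = 1280 mm² (U = 1.0, A_e = A_n). φR_n = 0.75 × 450 × 1280 = 432.0 kN.
Governing: min(1637.1, 622.1, 432.0) = 432.0 kN → net-section rupture.

432.0 kN (net-section rupture governs)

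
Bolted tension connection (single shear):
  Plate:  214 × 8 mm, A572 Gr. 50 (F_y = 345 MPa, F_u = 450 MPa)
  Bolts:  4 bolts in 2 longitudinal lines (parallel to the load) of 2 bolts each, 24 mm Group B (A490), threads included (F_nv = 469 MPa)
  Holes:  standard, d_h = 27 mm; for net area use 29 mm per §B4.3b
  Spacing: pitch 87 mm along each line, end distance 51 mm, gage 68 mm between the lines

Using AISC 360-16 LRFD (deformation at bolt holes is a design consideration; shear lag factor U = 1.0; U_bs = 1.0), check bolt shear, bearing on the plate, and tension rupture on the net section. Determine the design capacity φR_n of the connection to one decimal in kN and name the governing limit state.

Bolt shear: A_b = π(24)²/4 = 452.39 mm². φR_n = 0.75 × 469 × 452.39 × 4 × 1 = 636.5 kN.
Bearing (8 mm plate, F_u = 450 MPa): end bolts L_c = 51 − 27/2 = 37.5, R_n = min(1.2×37.5×8×450, 2.4×24×8×450) = 162 kN/bolt; interior L_c = 87 − 27 = 60, R_n = 207.36 kN/bolt. φR_n = 0.75 × (2×162 + 2×207.36) = 554.0 kN.
Tension rupture (net): A_n = (214 − 2×29)×8 = 1248 mm² (U = 1.0, A_e = A_n). φR_n = 0.75 × 450 × 1248 = 421.2 kN.
Governing: min(636.5, 554.0, 421.2) = 421.2 kN → net-section rupture.

421.2 kN (net-section rupture governs)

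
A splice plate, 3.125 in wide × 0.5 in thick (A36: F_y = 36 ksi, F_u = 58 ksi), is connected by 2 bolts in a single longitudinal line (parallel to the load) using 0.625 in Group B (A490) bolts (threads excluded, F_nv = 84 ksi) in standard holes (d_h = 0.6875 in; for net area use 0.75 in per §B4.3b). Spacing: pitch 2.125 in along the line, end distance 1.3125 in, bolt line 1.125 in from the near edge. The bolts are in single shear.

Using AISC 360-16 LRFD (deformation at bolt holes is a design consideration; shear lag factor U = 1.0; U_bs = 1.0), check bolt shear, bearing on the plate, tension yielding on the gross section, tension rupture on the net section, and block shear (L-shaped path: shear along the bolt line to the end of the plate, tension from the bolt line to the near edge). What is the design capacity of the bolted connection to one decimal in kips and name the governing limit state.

38.7 kips (bolt shear governs)

Bolt shear: A_b = π(0.625)²/4 = 0.3068 in². φR_n = 0.75 × 84 × 0.3068 × 2 × 1 = 38.7 kips.
Bearing (0.5 in plate, F_u = 58 ksi): end bolts L_c = 1.3125 − 0.6875/2 = 0.96875, R_n = min(1.2×0.96875×0.5×58, 2.4×0.625×0.5×58) = 33.713 kips/bolt; interior L_c = 2.125 − 0.6875 = 1.4375, R_n = 43.5 kips/bolt. φR_n = 0.75 × (1×33.713 + 1×43.5) = 57.9 kips.
Tension yield (gross): A_g = 3.125×0.5 = 1.5625 in². φR_n = 0.90 × 36 × 1.5625 = 50.6 kips.
Tension rupture (net): A_n = (3.125 − 1×0.75)×0.5 = 1.1875 in² (U = 1.0, A_e = A_n). φR_n = 0.75 × 58 × 1.1875 = 51.7 kips.
Block shear: shear path 1×[1.3125+1×2.125] = 1×3.4375 in, A_gv = 1.7188, A_nv = 1×(3.4375 − 1.5×0.75)×0.5 = 1.1563 in²; tension to near edge: (1.125 − 0.5×0.75)×0.5 = 0.375 in². R_n = min(0.6×58×1.1563, 0.6×36×1.7188) + 1.0×58×0.375 = min(40.239, 37.126) + 21.75 = 58.876 kips. φR_n = 0.75 × 58.876 = 44.2 kips.
Governing: min(38.7, 57.9, 50.6, 51.7, 44.2) = 38.7 kips → bolt shear.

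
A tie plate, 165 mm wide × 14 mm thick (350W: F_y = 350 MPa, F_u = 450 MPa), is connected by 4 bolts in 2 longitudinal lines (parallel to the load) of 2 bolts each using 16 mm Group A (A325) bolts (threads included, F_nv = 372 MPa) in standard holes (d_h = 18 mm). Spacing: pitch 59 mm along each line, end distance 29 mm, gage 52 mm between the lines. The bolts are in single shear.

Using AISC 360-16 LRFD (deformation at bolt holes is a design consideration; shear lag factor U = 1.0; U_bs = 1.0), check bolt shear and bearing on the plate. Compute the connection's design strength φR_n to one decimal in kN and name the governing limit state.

Bolt shear: A_b = π(16)²/4 = 201.06 mm². φR_n = 0.75 × 372 × 201.06 × 4 × 1 = 224.4 kN.
Bearing (14 mm plate, F_u = 450 MPa): end bolts L_c = 29 − 18/2 = 20, R_n = min(1.2×20×14×450, 2.4×16×14×450) = 151.2 kN/bolt; interior L_c = 59 − 18 = 41, R_n = 241.92 kN/bolt. φR_n = 0.75 × (2×151.2 + 2×241.92) = 589.7 kN.
Governing: min(224.4, 589.7) = 224.4 kN → bolt shear.

224.4 kN (bolt shear governs)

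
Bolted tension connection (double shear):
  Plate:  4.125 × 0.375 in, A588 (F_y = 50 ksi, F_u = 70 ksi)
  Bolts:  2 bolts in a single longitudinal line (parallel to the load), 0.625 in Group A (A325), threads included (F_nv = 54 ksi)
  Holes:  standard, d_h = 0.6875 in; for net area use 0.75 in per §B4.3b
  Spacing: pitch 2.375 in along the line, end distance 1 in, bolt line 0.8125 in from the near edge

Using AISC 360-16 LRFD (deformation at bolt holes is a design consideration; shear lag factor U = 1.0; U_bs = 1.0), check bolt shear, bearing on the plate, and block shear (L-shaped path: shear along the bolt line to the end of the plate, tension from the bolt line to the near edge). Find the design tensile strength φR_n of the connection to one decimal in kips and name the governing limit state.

Bolt shear: A_b = π(0.625)²/4 = 0.3068 in². φR_n = 0.75 × 54 × 0.3068 × 2 × 2 = 49.7 kips.
Bearing (0.375 in plate, F_u = 70 ksi): end bolts L_c = 1 − 0.6875/2 = 0.65625, R_n = min(1.2×0.65625×0.375×70, 2.4×0.625×0.375×70) = 20.672 kips/bolt; interior L_c = 2.375 − 0.6875 = 1.6875, R_n = 39.375 kips/bolt. φR_n = 0.75 × (1×20.672 + 1×39.375) = 45.0 kips.
Block shear: shear path 1×[1+1×2.375] = 1×3.375 in, A_gv = 1.2656, A_nv = 1×(3.375 − 1.5×0.75)×0.375 = 0.84375 in²; tension to near edge: (0.8125 − 0.5×0.75)×0.375 = 0.16406 in². R_n = min(0.6×70×0.84375, 0.6×50×1.2656) + 1.0×70×0.16406 = min(35.438, 37.968) + 11.484 = 46.922 kips. φR_n = 0.75 × 46.922 = 35.2 kips.
Governing: min(49.7, 45.0, 35.2) = 35.2 kips → block shear.

35.2 kips (block shear governs)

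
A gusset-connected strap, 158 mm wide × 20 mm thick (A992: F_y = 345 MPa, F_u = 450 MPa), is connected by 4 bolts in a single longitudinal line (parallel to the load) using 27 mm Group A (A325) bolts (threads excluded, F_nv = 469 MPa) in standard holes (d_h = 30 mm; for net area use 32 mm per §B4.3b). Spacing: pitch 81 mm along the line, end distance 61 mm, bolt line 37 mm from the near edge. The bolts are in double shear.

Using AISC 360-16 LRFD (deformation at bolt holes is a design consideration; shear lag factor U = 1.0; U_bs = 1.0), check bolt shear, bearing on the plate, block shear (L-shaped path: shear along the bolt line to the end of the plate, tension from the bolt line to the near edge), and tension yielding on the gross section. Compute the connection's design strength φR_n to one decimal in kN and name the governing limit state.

919.4 kN (block shear governs)

Bolt shear: A_b = π(27)²/4 = 572.56 mm². φR_n = 0.75 × 469 × 572.56 × 4 × 2 = 1611.2 kN.
Bearing (20 mm plate, F_u = 450 MPa): end bolts L_c = 61 − 30/2 = 46, R_n = min(1.2×46×20×450, 2.4×27×20×450) = 496.8 kN/bolt; interior L_c = 81 − 30 = 51, R_n = 550.8 kN/bolt. φR_n = 0.75 × (1×496.8 + 3×550.8) = 1611.9 kN.
Block shear: shear path 1×[61+3×81] = 1×304 mm, A_gv = 6080, A_nv = 1×(304 − 3.5×32)×20 = 3840 mm²; tension to near edge: (37 − 0.5×32)×20 = 420 mm². R_n = min(0.6×450×3840, 0.6×345×6080) + 1.0×450×420 = min(1036.8, 1258.6) + 189 = 1225.8 kN. φR_n = 0.75 × 1225.8 = 919.4 kN.
Tension yield (gross): A_g = 158×20 = 3160 mm². φR_n = 0.90 × 345 × 3160 = 981.2 kN.
Governing: min(1611.2, 1611.9, 919.4, 981.2) = 919.4 kN → block shear.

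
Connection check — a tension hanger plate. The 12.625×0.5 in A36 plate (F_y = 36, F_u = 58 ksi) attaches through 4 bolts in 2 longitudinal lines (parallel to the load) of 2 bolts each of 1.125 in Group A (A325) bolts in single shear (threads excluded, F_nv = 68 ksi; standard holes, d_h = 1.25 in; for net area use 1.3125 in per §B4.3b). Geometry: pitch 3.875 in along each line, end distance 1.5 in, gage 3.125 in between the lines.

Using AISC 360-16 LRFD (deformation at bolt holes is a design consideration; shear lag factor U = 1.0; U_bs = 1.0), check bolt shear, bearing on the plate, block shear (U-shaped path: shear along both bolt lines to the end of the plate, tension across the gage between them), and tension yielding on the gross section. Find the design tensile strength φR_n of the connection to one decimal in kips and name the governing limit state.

Bolt shear: A_b = π(1.125)²/4 = 0.99402 in². φR_n = 0.75 × 68 × 0.99402 × 4 × 1 = 202.8 kips.
Bearing (0.5 in plate, F_u = 58 ksi): end bolts L_c = 1.5 − 1.25/2 = 0.875, R_n = min(1.2×0.875×0.5×58, 2.4×1.125×0.5×58) = 30.45 kips/bolt; interior L_c = 3.875 − 1.25 = 2.625, R_n = 78.3 kips/bolt. φR_n = 0.75 × (2×30.45 + 2×78.3) = 163.1 kips.
Block shear: shear path 2×[1.5+1×3.875] = 2×5.375 in, A_gv = 5.375, A_nv = 2×(5.375 − 1.5×1.3125)×0.5 = 3.4063 in²; tension across gage: (3.125 − 1×1.3125)×0.5 = 0.90625 in². R_n = min(0.6×58×3.4063, 0.6×36×5.375) + 1.0×58×0.90625 = min(118.54, 116.1) + 52.563 = 168.66 kips. φR_n = 0.75 × 168.66 = 126.5 kips.
Tension yield (gross): A_g = 12.625×0.5 = 6.3125 in². φR_n = 0.90 × 36 × 6.3125 = 204.5 kips.
Governing: min(202.8, 163.1, 126.5, 204.5) = 126.5 kips → block shear.

126.5 kips (block shear governs)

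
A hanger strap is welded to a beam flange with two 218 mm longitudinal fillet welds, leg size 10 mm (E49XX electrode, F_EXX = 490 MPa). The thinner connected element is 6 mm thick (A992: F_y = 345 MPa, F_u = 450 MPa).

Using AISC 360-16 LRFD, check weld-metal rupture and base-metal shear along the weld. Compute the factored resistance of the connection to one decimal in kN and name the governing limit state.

Weld metal: throat = 0.707×10 = 7.07 mm, L = 2×218 = 436 mm. φR_n = 0.75 × 0.6 × 490 × 7.07 × 436 = 679.7 kN.
Base metal shear (6 mm plate): yield φR_n = 1.0×0.6×345×6×436 = 541.5 kN; rupture φR_n = 0.75×0.6×450×6×436 = 529.7 kN; take 529.7 kN (rupture).
Governing: min(679.7, 529.7) = 529.7 kN → base-metal shear.

529.7 kN (base-metal shear governs)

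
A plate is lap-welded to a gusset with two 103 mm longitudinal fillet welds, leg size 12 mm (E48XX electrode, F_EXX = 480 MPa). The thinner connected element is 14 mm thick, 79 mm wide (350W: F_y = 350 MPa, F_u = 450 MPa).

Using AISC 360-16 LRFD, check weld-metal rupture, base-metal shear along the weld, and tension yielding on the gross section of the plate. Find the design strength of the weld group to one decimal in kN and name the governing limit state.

348.4 kN (gross-section yield governs)

Weld metal: throat = 0.707×12 = 8.484 mm, L = 2×103 = 206 mm. φR_n = 0.75 × 0.6 × 480 × 8.484 × 206 = 377.5 kN.
Base metal shear (14 mm plate): yield φR_n = 1.0×0.6×350×14×206 = 605.6 kN; rupture φR_n = 0.75×0.6×450×14×206 = 584.0 kN; take 584.0 kN (rupture).
Tension yield (gross): A_g = 79×14 = 1106 mm². φR_n = 0.90 × 350 × 1106 = 348.4 kN.
Governing: min(377.5, 584.0, 348.4) = 348.4 kN → gross-section yield.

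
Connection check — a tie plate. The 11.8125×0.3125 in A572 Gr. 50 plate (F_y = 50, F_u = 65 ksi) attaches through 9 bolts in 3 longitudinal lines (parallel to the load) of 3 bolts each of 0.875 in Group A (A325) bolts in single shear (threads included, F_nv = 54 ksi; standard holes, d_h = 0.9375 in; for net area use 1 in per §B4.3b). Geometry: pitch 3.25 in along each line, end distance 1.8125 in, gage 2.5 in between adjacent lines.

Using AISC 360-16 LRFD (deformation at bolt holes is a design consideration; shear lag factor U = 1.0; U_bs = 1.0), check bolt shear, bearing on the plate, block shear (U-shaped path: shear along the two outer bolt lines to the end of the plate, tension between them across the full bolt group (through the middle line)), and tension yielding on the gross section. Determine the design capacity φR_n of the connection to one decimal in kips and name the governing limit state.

152.0 kips (block shear governs)

Bolt shear: A_b = π(0.875)²/4 = 0.60132 in². φR_n = 0.75 × 54 × 0.60132 × 9 × 1 = 219.2 kips.
Bearing (0.3125 in plate, F_u = 65 ksi): end bolts L_c = 1.8125 − 0.9375/2 = 1.34375, R_n = min(1.2×1.34375×0.3125×65, 2.4×0.875×0.3125×65) = 32.754 kips/bolt; interior L_c = 3.25 − 0.9375 = 2.3125, R_n = 42.656 kips/bolt. φR_n = 0.75 × (3×32.754 + 6×42.656) = 265.6 kips.
Block shear: shear path 2×[1.8125+2×3.25] = 2×8.3125 in, A_gv = 5.1953, A_nv = 2×(8.3125 − 2.5×1)×0.3125 = 3.6328 in²; tension across gage: (5 − 2×1)×0.3125 = 0.9375 in². R_n = min(0.6×65×3.6328, 0.6×50×5.1953) + 1.0×65×0.9375 = min(141.68, 155.86) + 60.938 = 202.62 kips. φR_n = 0.75 × 202.62 = 152.0 kips.
Tension yield (gross): A_g = 11.8125×0.3125 = 3.6914 in². φR_n = 0.90 × 50 × 3.6914 = 166.1 kips.
Governing: min(219.2, 265.6, 152.0, 166.1) = 152.0 kips → block shear.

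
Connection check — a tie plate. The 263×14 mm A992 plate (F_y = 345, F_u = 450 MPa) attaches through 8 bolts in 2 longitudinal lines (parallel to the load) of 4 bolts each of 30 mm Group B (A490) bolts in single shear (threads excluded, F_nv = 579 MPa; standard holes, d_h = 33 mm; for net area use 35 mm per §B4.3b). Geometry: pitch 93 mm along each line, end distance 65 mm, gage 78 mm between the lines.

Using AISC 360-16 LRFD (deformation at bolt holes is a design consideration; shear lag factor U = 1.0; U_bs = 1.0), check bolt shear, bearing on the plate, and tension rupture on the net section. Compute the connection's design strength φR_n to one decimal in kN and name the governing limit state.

911.9 kN (net-section rupture governs)

Bolt shear: A_b = π(30)²/4 = 706.86 mm². φR_n = 0.75 × 579 × 706.86 × 8 × 1 = 2455.6 kN.
Bearing (14 mm plate, F_u = 450 MPa): end bolts L_c = 65 − 33/2 = 48.5, R_n = min(1.2×48.5×14×450, 2.4×30×14×450) = 366.66 kN/bolt; interior L_c = 93 − 33 = 60, R_n = 453.6 kN/bolt. φR_n = 0.75 × (2×366.66 + 6×453.6) = 2591.2 kN.
Tension rupture (net): A_n = (263 − 2×35)×14 = 2702 mm² (U = 1.0, A_e = A_n). φR_n = 0.75 × 450 × 2702 = 911.9 kN.
Governing: min(2455.6, 2591.2, 911.9) = 911.9 kN → net-section rupture.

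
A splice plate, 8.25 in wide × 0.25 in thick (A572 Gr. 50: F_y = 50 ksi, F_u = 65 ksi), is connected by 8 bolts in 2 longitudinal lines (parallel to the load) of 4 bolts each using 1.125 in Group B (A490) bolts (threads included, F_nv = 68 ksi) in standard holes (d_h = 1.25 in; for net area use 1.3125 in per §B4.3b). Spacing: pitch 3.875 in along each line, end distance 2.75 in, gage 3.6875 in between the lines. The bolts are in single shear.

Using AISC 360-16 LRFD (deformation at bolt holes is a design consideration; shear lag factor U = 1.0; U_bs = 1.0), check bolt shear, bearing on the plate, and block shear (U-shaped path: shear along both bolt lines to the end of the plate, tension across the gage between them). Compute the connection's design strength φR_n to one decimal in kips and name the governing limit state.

Bolt shear: A_b = π(1.125)²/4 = 0.99402 in². φR_n = 0.75 × 68 × 0.99402 × 8 × 1 = 405.6 kips.
Bearing (0.25 in plate, F_u = 65 ksi): end bolts L_c = 2.75 − 1.25/2 = 2.125, R_n = min(1.2×2.125×0.25×65, 2.4×1.125×0.25×65) = 41.438 kips/bolt; interior L_c = 3.875 − 1.25 = 2.625, R_n = 43.875 kips/bolt. φR_n = 0.75 × (2×41.438 + 6×43.875) = 259.6 kips.
Block shear: shear path 2×[2.75+3×3.875] = 2×14.375 in, A_gv = 7.1875, A_nv = 2×(14.375 − 3.5×1.3125)×0.25 = 4.8906 in²; tension across gage: (3.6875 − 1×1.3125)×0.25 = 0.59375 in². R_n = min(0.6×65×4.8906, 0.6×50×7.1875) + 1.0×65×0.59375 = min(190.73, 215.63) + 38.594 = 229.32 kips. φR_n = 0.75 × 229.32 = 172.0 kips.
Governing: min(405.6, 259.6, 172.0) = 172.0 kips → block shear.

172.0 kips (block shear governs)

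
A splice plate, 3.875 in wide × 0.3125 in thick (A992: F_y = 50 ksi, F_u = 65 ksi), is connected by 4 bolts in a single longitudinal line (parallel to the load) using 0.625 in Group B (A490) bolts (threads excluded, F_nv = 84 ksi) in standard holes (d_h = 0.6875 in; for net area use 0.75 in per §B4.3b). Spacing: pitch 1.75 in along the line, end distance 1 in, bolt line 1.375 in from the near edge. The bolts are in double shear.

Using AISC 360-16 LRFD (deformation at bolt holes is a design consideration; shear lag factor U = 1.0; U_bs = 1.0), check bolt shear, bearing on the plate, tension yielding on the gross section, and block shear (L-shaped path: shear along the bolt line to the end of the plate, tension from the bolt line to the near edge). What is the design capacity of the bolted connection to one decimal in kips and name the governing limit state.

Bolt shear: A_b = π(0.625)²/4 = 0.3068 in². φR_n = 0.75 × 84 × 0.3068 × 4 × 2 = 154.6 kips.
Bearing (0.3125 in plate, F_u = 65 ksi): end bolts L_c = 1 − 0.6875/2 = 0.65625, R_n = min(1.2×0.65625×0.3125×65, 2.4×0.625×0.3125×65) = 15.996 kips/bolt; interior L_c = 1.75 − 0.6875 = 1.0625, R_n = 25.898 kips/bolt. φR_n = 0.75 × (1×15.996 + 3×25.898) = 70.3 kips.
Tension yield (gross): A_g = 3.875×0.3125 = 1.2109 in². φR_n = 0.90 × 50 × 1.2109 = 54.5 kips.
Block shear: shear path 1×[1+3×1.75] = 1×6.25 in, A_gv = 1.9531, A_nv = 1×(6.25 − 3.5×0.75)×0.3125 = 1.1328 in²; tension to near edge: (1.375 − 0.5×0.75)×0.3125 = 0.3125 in². R_n = min(0.6×65×1.1328, 0.6×50×1.9531) + 1.0×65×0.3125 = min(44.179, 58.593) + 20.313 = 64.492 kips. φR_n = 0.75 × 64.492 = 48.4 kips.
Governing: min(154.6, 70.3, 54.5, 48.4) = 48.4 kips → block shear.

48.4 kips (block shear governs)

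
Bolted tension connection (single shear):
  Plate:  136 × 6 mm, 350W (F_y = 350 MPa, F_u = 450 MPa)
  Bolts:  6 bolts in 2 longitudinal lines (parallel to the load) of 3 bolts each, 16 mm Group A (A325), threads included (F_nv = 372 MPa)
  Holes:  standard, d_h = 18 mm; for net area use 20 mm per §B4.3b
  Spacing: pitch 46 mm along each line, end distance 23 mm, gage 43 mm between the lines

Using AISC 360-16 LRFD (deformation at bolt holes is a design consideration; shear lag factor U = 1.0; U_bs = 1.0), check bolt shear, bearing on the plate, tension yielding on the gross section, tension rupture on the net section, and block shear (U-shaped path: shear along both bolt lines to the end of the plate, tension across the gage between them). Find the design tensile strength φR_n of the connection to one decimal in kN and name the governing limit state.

Bolt shear: A_b = π(16)²/4 = 201.06 mm². φR_n = 0.75 × 372 × 201.06 × 6 × 1 = 336.6 kN.
Bearing (6 mm plate, F_u = 450 MPa): end bolts L_c = 23 − 18/2 = 14, R_n = min(1.2×14×6×450, 2.4×16×6×450) = 45.36 kN/bolt; interior L_c = 46 − 18 = 28, R_n = 90.72 kN/bolt. φR_n = 0.75 × (2×45.36 + 4×90.72) = 340.2 kN.
Tension yield (gross): A_g = 136×6 = 816 mm². φR_n = 0.90 × 350 × 816 = 257.0 kN.
Tension rupture (net): A_n = (136 − 2×20)×6 = 576 mm² (U = 1.0, A_e = A_n). φR_n = 0.75 × 450 × 576 = 194.4 kN.
Block shear: shear path 2×[23+2×46] = 2×115 mm, A_gv = 1380, A_nv = 2×(115 − 2.5×20)×6 = 780 mm²; tension across gage: (43 − 1×20)×6 = 138 mm². R_n = min(0.6×450×780, 0.6×350×1380) + 1.0×450×138 = min(210.6, 289.8) + 62.1 = 272.7 kN. φR_n = 0.75 × 272.7 = 204.5 kN.
Governing: min(336.6, 340.2, 257.0, 194.4, 204.5) = 194.4 kN → net-section rupture.

194.4 kN (net-section rupture governs)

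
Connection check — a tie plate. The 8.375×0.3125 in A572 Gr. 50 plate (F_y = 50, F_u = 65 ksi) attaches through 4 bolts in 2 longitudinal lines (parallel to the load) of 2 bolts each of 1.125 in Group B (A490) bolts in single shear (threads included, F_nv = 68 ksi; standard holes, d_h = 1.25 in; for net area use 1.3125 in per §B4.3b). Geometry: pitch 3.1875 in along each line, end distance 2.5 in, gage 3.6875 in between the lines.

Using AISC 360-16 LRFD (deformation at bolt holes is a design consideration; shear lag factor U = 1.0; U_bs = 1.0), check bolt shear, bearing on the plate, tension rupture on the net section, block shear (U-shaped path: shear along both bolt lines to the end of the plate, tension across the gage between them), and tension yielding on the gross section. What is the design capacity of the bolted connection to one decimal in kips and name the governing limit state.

87.6 kips (net-section rupture governs)

Bolt shear: A_b = π(1.125)²/4 = 0.99402 in². φR_n = 0.75 × 68 × 0.99402 × 4 × 1 = 202.8 kips.
Bearing (0.3125 in plate, F_u = 65 ksi): end bolts L_c = 2.5 − 1.25/2 = 1.875, R_n = min(1.2×1.875×0.3125×65, 2.4×1.125×0.3125×65) = 45.703 kips/bolt; interior L_c = 3.1875 − 1.25 = 1.9375, R_n = 47.227 kips/bolt. φR_n = 0.75 × (2×45.703 + 2×47.227) = 139.4 kips.
Tension rupture (net): A_n = (8.375 − 2×1.3125)×0.3125 = 1.7969 in² (U = 1.0, A_e = A_n). φR_n = 0.75 × 65 × 1.7969 = 87.6 kips.
Block shear: shear path 2×[2.5+1×3.1875] = 2×5.6875 in, A_gv = 3.5547, A_nv = 2×(5.6875 − 1.5×1.3125)×0.3125 = 2.3242 in²; tension across gage: (3.6875 − 1×1.3125)×0.3125 = 0.74219 in². R_n = min(0.6×65×2.3242, 0.6×50×3.5547) + 1.0×65×0.74219 = min(90.644, 106.64) + 48.242 = 138.89 kips. φR_n = 0.75 × 138.89 = 104.2 kips.
Tension yield (gross): A_g = 8.375×0.3125 = 2.6172 in². φR_n = 0.90 × 50 × 2.6172 = 117.8 kips.
Governing: min(202.8, 139.4, 87.6, 104.2, 117.8) = 87.6 kips → net-section rupture.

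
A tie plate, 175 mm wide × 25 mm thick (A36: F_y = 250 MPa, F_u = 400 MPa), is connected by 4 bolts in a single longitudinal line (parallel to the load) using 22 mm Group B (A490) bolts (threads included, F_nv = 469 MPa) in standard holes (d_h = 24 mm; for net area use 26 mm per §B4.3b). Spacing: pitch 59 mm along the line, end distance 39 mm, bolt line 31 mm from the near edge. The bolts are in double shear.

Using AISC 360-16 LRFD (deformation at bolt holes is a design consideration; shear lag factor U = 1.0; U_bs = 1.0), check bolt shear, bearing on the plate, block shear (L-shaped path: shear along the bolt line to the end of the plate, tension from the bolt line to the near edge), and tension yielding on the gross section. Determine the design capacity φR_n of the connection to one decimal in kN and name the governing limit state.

Bolt shear: A_b = π(22)²/4 = 380.13 mm². φR_n = 0.75 × 469 × 380.13 × 4 × 2 = 1069.7 kN.
Bearing (25 mm plate, F_u = 400 MPa): end bolts L_c = 39 − 24/2 = 27, R_n = min(1.2×27×25×400, 2.4×22×25×400) = 324 kN/bolt; interior L_c = 59 − 24 = 35, R_n = 420 kN/bolt. φR_n = 0.75 × (1×324 + 3×420) = 1188.0 kN.
Block shear: shear path 1×[39+3×59] = 1×216 mm, A_gv = 5400, A_nv = 1×(216 − 3.5×26)×25 = 3125 mm²; tension to near edge: (31 − 0.5×26)×25 = 450 mm². R_n = min(0.6×400×3125, 0.6×250×5400) + 1.0×400×450 = min(750, 810) + 180 = 930 kN. φR_n = 0.75 × 930 = 697.5 kN.
Tension yield (gross): A_g = 175×25 = 4375 mm². φR_n = 0.90 × 250 × 4375 = 984.4 kN.
Governing: min(1069.7, 1188.0, 697.5, 984.4) = 697.5 kN → block shear.

697.5 kN (block shear governs)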